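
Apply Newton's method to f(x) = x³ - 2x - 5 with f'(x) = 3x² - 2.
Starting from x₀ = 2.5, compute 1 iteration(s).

f(x) = x³ - 2x - 5
f'(x) = 3x² - 2
x₀ = 2.5

Newton-Raphson formula: x_{n+1} = x_n - f(x_n)/f'(x_n)

Iteration 1:
  f(2.500000) = 5.625000
  f'(2.500000) = 16.750000
  x_1 = 2.500000 - 5.625000/16.750000 = 2.164179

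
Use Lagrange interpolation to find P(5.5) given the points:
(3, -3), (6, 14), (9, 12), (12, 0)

Lagrange interpolation formula:
P(x) = Σ yᵢ × Lᵢ(x)
where Lᵢ(x) = Π_{j≠i} (x - xⱼ)/(xᵢ - xⱼ)

L_0(5.5) = (5.5 - 6)/(3 - 6) × (5.5 - 9)/(3 - 9) × (5.5 - 12)/(3 - 12) = 0.070216
L_1(5.5) = (5.5 - 3)/(6 - 3) × (5.5 - 9)/(6 - 9) × (5.5 - 12)/(6 - 12) = 1.053241
L_2(5.5) = (5.5 - 3)/(9 - 3) × (5.5 - 6)/(9 - 6) × (5.5 - 12)/(9 - 12) = -0.150463
L_3(5.5) = (5.5 - 3)/(12 - 3) × (5.5 - 6)/(12 - 6) × (5.5 - 9)/(12 - 9) = 0.027006

P(5.5) = (-3)×L_0(5.5) + 14×L_1(5.5) + 12×L_2(5.5) + 0×L_3(5.5)
P(5.5) = 12.729167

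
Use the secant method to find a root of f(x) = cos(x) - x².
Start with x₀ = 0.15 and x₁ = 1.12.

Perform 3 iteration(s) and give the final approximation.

f(x) = cos(x) - x²
x₀ = 0.15, x₁ = 1.12

Secant formula: x_{n+1} = x_n - f(x_n)(x_n - x_{n-1})/(f(x_n) - f(x_{n-1}))

Iteration 1:
  f(0.150000) = 0.966271
  f(1.120000) = -0.818718
  x_2 = 1.120000 - (-0.818718)×(1.120000 - 0.150000)/(-0.818718 - 0.966271)
       = 0.675092
Iteration 2:
  f(1.120000) = -0.818718
  f(0.675092) = 0.324901
  x_3 = 0.675092 - 0.324901×(0.675092 - 1.120000)/(0.324901 - (-0.818718))
       = 0.801490
Iteration 3:
  f(0.675092) = 0.324901
  f(0.801490) = 0.053251
  x_4 = 0.801490 - 0.053251×(0.801490 - 0.675092)/(0.053251 - 0.324901)
       = 0.826268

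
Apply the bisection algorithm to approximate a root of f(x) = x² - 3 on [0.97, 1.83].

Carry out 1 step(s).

f(x) = x² - 3
Initial interval: [0.97, 1.83]

Iteration 1:
  c_1 = (0.970000 + 1.830000)/2 = 1.400000
  f(c_1) = f(1.400000) = -1.040000
  f(a) × f(c) ≥ 0, new interval: [1.400000, 1.830000]

After 1 iteration(s), the approximation is c_1 = 1.400000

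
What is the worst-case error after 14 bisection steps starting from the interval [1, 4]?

Bisection error bound: |error| ≤ (b-a)/2^n
|error| ≤ (4 - 1)/2^14 = 3/2^14
|error| ≤ 0.0001831055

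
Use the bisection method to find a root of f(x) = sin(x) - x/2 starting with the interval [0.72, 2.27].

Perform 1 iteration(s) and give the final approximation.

f(x) = sin(x) - x/2
Initial interval: [0.72, 2.27]

Iteration 1:
  c_1 = (0.720000 + 2.270000)/2 = 1.495000
  f(c_1) = f(1.495000) = 0.249629
  f(a) × f(c) ≥ 0, new interval: [1.495000, 2.270000]

After 1 iteration(s), the approximation is c_1 = 1.495000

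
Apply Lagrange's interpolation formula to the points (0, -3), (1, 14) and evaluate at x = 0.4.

Lagrange interpolation formula:
P(x) = Σ yᵢ × Lᵢ(x)
where Lᵢ(x) = Π_{j≠i} (x - xⱼ)/(xᵢ - xⱼ)

L_0(0.4) = (0.4 - 1)/(0 - 1) = 0.600000
L_1(0.4) = (0.4 - 0)/(1 - 0) = 0.400000

P(0.4) = (-3)×L_0(0.4) + 14×L_1(0.4)
P(0.4) = 3.800000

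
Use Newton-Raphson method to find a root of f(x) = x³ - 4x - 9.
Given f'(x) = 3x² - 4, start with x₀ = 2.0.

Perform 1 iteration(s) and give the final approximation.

f(x) = x³ - 4x - 9
f'(x) = 3x² - 4
x₀ = 2.0

Newton-Raphson formula: x_{n+1} = x_n - f(x_n)/f'(x_n)

Iteration 1:
  f(2.000000) = -9.000000
  f'(2.000000) = 8.000000
  x_1 = 2.000000 - (-9.000000)/8.000000 = 3.125000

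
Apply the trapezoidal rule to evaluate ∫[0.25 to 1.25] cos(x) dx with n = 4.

f(x) = cos(x)
a = 0.25, b = 1.25, n = 4
h = (b - a)/n = 0.250000

Trapezoidal rule: (h/2)[f(x₀) + 2f(x₁) + 2f(x₂) + ... + f(xₙ)]

x_0 = 0.2500, f(x_0) = 0.968912, coefficient = 1
x_1 = 0.5000, f(x_1) = 0.877583, coefficient = 2
x_2 = 0.7500, f(x_2) = 0.731689, coefficient = 2
x_3 = 1.0000, f(x_3) = 0.540302, coefficient = 2
x_4 = 1.2500, f(x_4) = 0.315322, coefficient = 1

I ≈ (0.250000/2) × 5.583382 = 0.697923
Exact value: 0.701581
Error: 0.003658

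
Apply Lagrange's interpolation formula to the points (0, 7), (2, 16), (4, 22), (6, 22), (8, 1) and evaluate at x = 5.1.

Lagrange interpolation formula:
P(x) = Σ yᵢ × Lᵢ(x)
where Lᵢ(x) = Π_{j≠i} (x - xⱼ)/(xᵢ - xⱼ)

L_0(5.1) = (5.1 - 2)/(0 - 2) × (5.1 - 4)/(0 - 4) × (5.1 - 6)/(0 - 6) × (5.1 - 8)/(0 - 8) = 0.023177
L_1(5.1) = (5.1 - 0)/(2 - 0) × (5.1 - 4)/(2 - 4) × (5.1 - 6)/(2 - 6) × (5.1 - 8)/(2 - 8) = -0.152522
L_2(5.1) = (5.1 - 0)/(4 - 0) × (5.1 - 2)/(4 - 2) × (5.1 - 6)/(4 - 6) × (5.1 - 8)/(4 - 8) = 0.644752
L_3(5.1) = (5.1 - 0)/(6 - 0) × (5.1 - 2)/(6 - 2) × (5.1 - 4)/(6 - 4) × (5.1 - 8)/(6 - 8) = 0.525353
L_4(5.1) = (5.1 - 0)/(8 - 0) × (5.1 - 2)/(8 - 2) × (5.1 - 4)/(8 - 4) × (5.1 - 6)/(8 - 6) = -0.040760

P(5.1) = 7×L_0(5.1) + 16×L_1(5.1) + 22×L_2(5.1) + 22×L_3(5.1) + 1×L_4(5.1)
P(5.1) = 23.423434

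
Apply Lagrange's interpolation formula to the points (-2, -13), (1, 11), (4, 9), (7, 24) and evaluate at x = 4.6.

Lagrange interpolation formula:
P(x) = Σ yᵢ × Lᵢ(x)
where Lᵢ(x) = Π_{j≠i} (x - xⱼ)/(xᵢ - xⱼ)

L_0(4.6) = (4.6 - 1)/(-2 - 1) × (4.6 - 4)/(-2 - 4) × (4.6 - 7)/(-2 - 7) = 0.032000
L_1(4.6) = (4.6 - (-2))/(1 - (-2)) × (4.6 - 4)/(1 - 4) × (4.6 - 7)/(1 - 7) = -0.176000
L_2(4.6) = (4.6 - (-2))/(4 - (-2)) × (4.6 - 1)/(4 - 1) × (4.6 - 7)/(4 - 7) = 1.056000
L_3(4.6) = (4.6 - (-2))/(7 - (-2)) × (4.6 - 1)/(7 - 1) × (4.6 - 4)/(7 - 4) = 0.088000

P(4.6) = (-13)×L_0(4.6) + 11×L_1(4.6) + 9×L_2(4.6) + 24×L_3(4.6)
P(4.6) = 9.264000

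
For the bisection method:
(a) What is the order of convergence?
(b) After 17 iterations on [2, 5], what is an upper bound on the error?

(a) Bisection has linear (order 1) convergence; the error is halved each step.

(b) Error bound = (b-a)/2^n = (5 - 2)/2^{17}
    = 3/2^{17}

(a) 1 (linear); (b) error ≤ 2.29e-05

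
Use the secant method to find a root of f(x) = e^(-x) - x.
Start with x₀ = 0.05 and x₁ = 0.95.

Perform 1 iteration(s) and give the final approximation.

f(x) = e^(-x) - x
x₀ = 0.05, x₁ = 0.95

Secant formula: x_{n+1} = x_n - f(x_n)(x_n - x_{n-1})/(f(x_n) - f(x_{n-1}))

Iteration 1:
  f(0.050000) = 0.901229
  f(0.950000) = -0.563259
  x_2 = 0.950000 - (-0.563259)×(0.950000 - 0.050000)/(-0.563259 - 0.901229)
       = 0.603850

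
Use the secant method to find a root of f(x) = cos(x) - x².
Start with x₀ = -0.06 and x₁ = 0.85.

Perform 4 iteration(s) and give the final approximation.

f(x) = cos(x) - x²
x₀ = -0.06, x₁ = 0.85

Secant formula: x_{n+1} = x_n - f(x_n)(x_n - x_{n-1})/(f(x_n) - f(x_{n-1}))

Iteration 1:
  f(-0.060000) = 0.994601
  f(0.850000) = -0.062517
  x_2 = 0.850000 - (-0.062517)×(0.850000 - (-0.060000))/(-0.062517 - 0.994601)
       = 0.796184
Iteration 2:
  f(0.850000) = -0.062517
  f(0.796184) = 0.065531
  x_3 = 0.796184 - 0.065531×(0.796184 - 0.850000)/(0.065531 - (-0.062517))
       = 0.823725
Iteration 3:
  f(0.796184) = 0.065531
  f(0.823725) = 0.000970
  x_4 = 0.823725 - 0.000970×(0.823725 - 0.796184)/(0.000970 - 0.065531)
       = 0.824139
Iteration 4:
  f(0.823725) = 0.000970
  f(0.824139) = -0.000016
  x_5 = 0.824139 - (-0.000016)×(0.824139 - 0.823725)/(-0.000016 - 0.000970)
       = 0.824132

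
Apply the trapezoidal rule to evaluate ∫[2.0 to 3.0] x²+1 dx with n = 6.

f(x) = x²+1
a = 2.0, b = 3.0, n = 6
h = (b - a)/n = 0.166667

Trapezoidal rule: (h/2)[f(x₀) + 2f(x₁) + 2f(x₂) + ... + f(xₙ)]

x_0 = 2.0000, f(x_0) = 5.000000, coefficient = 1
x_1 = 2.1667, f(x_1) = 5.694444, coefficient = 2
x_2 = 2.3333, f(x_2) = 6.444444, coefficient = 2
x_3 = 2.5000, f(x_3) = 7.250000, coefficient = 2
x_4 = 2.6667, f(x_4) = 8.111111, coefficient = 2
x_5 = 2.8333, f(x_5) = 9.027778, coefficient = 2
x_6 = 3.0000, f(x_6) = 10.000000, coefficient = 1

I ≈ (0.166667/2) × 88.055556 = 7.337963
Exact value: 7.333333
Error: 0.004630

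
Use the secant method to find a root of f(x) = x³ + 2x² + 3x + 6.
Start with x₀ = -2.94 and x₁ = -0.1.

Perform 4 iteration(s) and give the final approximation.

f(x) = x³ + 2x² + 3x + 6
x₀ = -2.94, x₁ = -0.1

Secant formula: x_{n+1} = x_n - f(x_n)(x_n - x_{n-1})/(f(x_n) - f(x_{n-1}))

Iteration 1:
  f(-2.940000) = -10.944984
  f(-0.100000) = 5.719000
  x_2 = -0.100000 - 5.719000×(-0.100000 - (-2.940000))/(5.719000 - (-10.944984))
       = -1.074674
Iteration 2:
  f(-0.100000) = 5.719000
  f(-1.074674) = 3.844658
  x_3 = -1.074674 - 3.844658×(-1.074674 - (-0.100000))/(3.844658 - 5.719000)
       = -3.073931
Iteration 3:
  f(-1.074674) = 3.844658
  f(-3.073931) = -13.369429
  x_4 = -3.073931 - (-13.369429)×(-3.073931 - (-1.074674))/(-13.369429 - 3.844658)
       = -1.521196
Iteration 4:
  f(-3.073931) = -13.369429
  f(-1.521196) = 2.544382
  x_5 = -1.521196 - 2.544382×(-1.521196 - (-3.073931))/(2.544382 - (-13.369429))
       = -1.769455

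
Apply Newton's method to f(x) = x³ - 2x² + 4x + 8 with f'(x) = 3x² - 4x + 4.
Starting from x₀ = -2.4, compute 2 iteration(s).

f(x) = x³ - 2x² + 4x + 8
f'(x) = 3x² - 4x + 4
x₀ = -2.4

Newton-Raphson formula: x_{n+1} = x_n - f(x_n)/f'(x_n)

Iteration 1:
  f(-2.400000) = -26.944000
  f'(-2.400000) = 30.880000
  x_1 = -2.400000 - (-26.944000)/30.880000 = -1.527461
Iteration 2:
  f(-1.527461) = -6.339897
  f'(-1.527461) = 17.109257
  x_2 = -1.527461 - (-6.339897)/17.109257 = -1.156908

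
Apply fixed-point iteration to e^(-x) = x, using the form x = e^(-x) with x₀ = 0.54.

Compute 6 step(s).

Equation: e^(-x) = x
Fixed-point form: x = e^(-x)
x₀ = 0.54

x_1 = g(0.540000) = 0.582748
x_2 = g(0.582748) = 0.558362
x_3 = g(0.558362) = 0.572146
x_4 = g(0.572146) = 0.564313
x_5 = g(0.564313) = 0.568751
x_6 = g(0.568751) = 0.566232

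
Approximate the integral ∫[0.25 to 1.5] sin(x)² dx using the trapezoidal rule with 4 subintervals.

f(x) = sin(x)²
a = 0.25, b = 1.5, n = 4
h = (b - a)/n = 0.312500

Trapezoidal rule: (h/2)[f(x₀) + 2f(x₁) + 2f(x₂) + ... + f(xₙ)]

x_0 = 0.2500, f(x_0) = 0.061209, coefficient = 1
x_1 = 0.5625, f(x_1) = 0.284412, coefficient = 2
x_2 = 0.8750, f(x_2) = 0.589123, coefficient = 2
x_3 = 1.1875, f(x_3) = 0.860139, coefficient = 2
x_4 = 1.5000, f(x_4) = 0.994996, coefficient = 1

I ≈ (0.312500/2) × 4.523553 = 0.706805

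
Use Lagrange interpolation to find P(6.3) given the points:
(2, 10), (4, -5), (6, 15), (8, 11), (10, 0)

Lagrange interpolation formula:
P(x) = Σ yᵢ × Lᵢ(x)
where Lᵢ(x) = Π_{j≠i} (x - xⱼ)/(xᵢ - xⱼ)

L_0(6.3) = (6.3 - 4)/(2 - 4) × (6.3 - 6)/(2 - 6) × (6.3 - 8)/(2 - 8) × (6.3 - 10)/(2 - 10) = 0.011302
L_1(6.3) = (6.3 - 2)/(4 - 2) × (6.3 - 6)/(4 - 6) × (6.3 - 8)/(4 - 8) × (6.3 - 10)/(4 - 10) = -0.084522
L_2(6.3) = (6.3 - 2)/(6 - 2) × (6.3 - 4)/(6 - 4) × (6.3 - 8)/(6 - 8) × (6.3 - 10)/(6 - 10) = 0.972002
L_3(6.3) = (6.3 - 2)/(8 - 2) × (6.3 - 4)/(8 - 4) × (6.3 - 6)/(8 - 6) × (6.3 - 10)/(8 - 10) = 0.114353
L_4(6.3) = (6.3 - 2)/(10 - 2) × (6.3 - 4)/(10 - 4) × (6.3 - 6)/(10 - 6) × (6.3 - 8)/(10 - 8) = -0.013135

P(6.3) = 10×L_0(6.3) + (-5)×L_1(6.3) + 15×L_2(6.3) + 11×L_3(6.3) + 0×L_4(6.3)
P(6.3) = 16.373541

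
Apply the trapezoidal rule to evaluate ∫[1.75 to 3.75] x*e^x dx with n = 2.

f(x) = x*e^x
a = 1.75, b = 3.75, n = 2
h = (b - a)/n = 1.000000

Trapezoidal rule: (h/2)[f(x₀) + 2f(x₁) + 2f(x₂) + ... + f(xₙ)]

x_0 = 1.7500, f(x_0) = 10.070555, coefficient = 1
x_1 = 2.7500, f(x_1) = 43.017238, coefficient = 2
x_2 = 3.7500, f(x_2) = 159.454058, coefficient = 1

I ≈ (1.000000/2) × 255.559088 = 127.779544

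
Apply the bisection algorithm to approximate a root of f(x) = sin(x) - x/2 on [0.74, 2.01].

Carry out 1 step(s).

f(x) = sin(x) - x/2
Initial interval: [0.74, 2.01]

Iteration 1:
  c_1 = (0.740000 + 2.010000)/2 = 1.375000
  f(c_1) = f(1.375000) = 0.293393
  f(a) × f(c) ≥ 0, new interval: [1.375000, 2.010000]

After 1 iteration(s), the approximation is c_1 = 1.375000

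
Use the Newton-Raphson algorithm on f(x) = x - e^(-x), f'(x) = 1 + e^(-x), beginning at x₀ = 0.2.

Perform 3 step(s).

f(x) = x - e^(-x)
f'(x) = 1 + e^(-x)
x₀ = 0.2

Newton-Raphson formula: x_{n+1} = x_n - f(x_n)/f'(x_n)

Iteration 1:
  f(0.200000) = -0.618731
  f'(0.200000) = 1.818731
  x_1 = 0.200000 - (-0.618731)/1.818731 = 0.540199
Iteration 2:
  f(0.540199) = -0.042433
  f'(0.540199) = 1.582632
  x_2 = 0.540199 - (-0.042433)/1.582632 = 0.567011
Iteration 3:
  f(0.567011) = -0.000208
  f'(0.567011) = 1.567218
  x_3 = 0.567011 - (-0.000208)/1.567218 = 0.567143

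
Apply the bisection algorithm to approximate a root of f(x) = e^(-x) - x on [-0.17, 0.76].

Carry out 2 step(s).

f(x) = e^(-x) - x
Initial interval: [-0.17, 0.76]

Iteration 1:
  c_1 = (-0.170000 + 0.760000)/2 = 0.295000
  f(c_1) = f(0.295000) = 0.449532
  f(a) × f(c) ≥ 0, new interval: [0.295000, 0.760000]
Iteration 2:
  c_2 = (0.295000 + 0.760000)/2 = 0.527500
  f(c_2) = f(0.527500) = 0.062578
  f(a) × f(c) ≥ 0, new interval: [0.527500, 0.760000]

After 2 iteration(s), the approximation is c_2 = 0.527500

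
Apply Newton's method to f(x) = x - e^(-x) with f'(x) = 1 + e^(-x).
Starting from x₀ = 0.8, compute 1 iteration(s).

f(x) = x - e^(-x)
f'(x) = 1 + e^(-x)
x₀ = 0.8

Newton-Raphson formula: x_{n+1} = x_n - f(x_n)/f'(x_n)

Iteration 1:
  f(0.800000) = 0.350671
  f'(0.800000) = 1.449329
  x_1 = 0.800000 - 0.350671/1.449329 = 0.558046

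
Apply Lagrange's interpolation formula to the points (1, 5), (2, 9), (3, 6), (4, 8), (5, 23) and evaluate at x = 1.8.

Lagrange interpolation formula:
P(x) = Σ yᵢ × Lᵢ(x)
where Lᵢ(x) = Π_{j≠i} (x - xⱼ)/(xᵢ - xⱼ)

L_0(1.8) = (1.8 - 2)/(1 - 2) × (1.8 - 3)/(1 - 3) × (1.8 - 4)/(1 - 4) × (1.8 - 5)/(1 - 5) = 0.070400
L_1(1.8) = (1.8 - 1)/(2 - 1) × (1.8 - 3)/(2 - 3) × (1.8 - 4)/(2 - 4) × (1.8 - 5)/(2 - 5) = 1.126400
L_2(1.8) = (1.8 - 1)/(3 - 1) × (1.8 - 2)/(3 - 2) × (1.8 - 4)/(3 - 4) × (1.8 - 5)/(3 - 5) = -0.281600
L_3(1.8) = (1.8 - 1)/(4 - 1) × (1.8 - 2)/(4 - 2) × (1.8 - 3)/(4 - 3) × (1.8 - 5)/(4 - 5) = 0.102400
L_4(1.8) = (1.8 - 1)/(5 - 1) × (1.8 - 2)/(5 - 2) × (1.8 - 3)/(5 - 3) × (1.8 - 4)/(5 - 4) = -0.017600

P(1.8) = 5×L_0(1.8) + 9×L_1(1.8) + 6×L_2(1.8) + 8×L_3(1.8) + 23×L_4(1.8)
P(1.8) = 9.214400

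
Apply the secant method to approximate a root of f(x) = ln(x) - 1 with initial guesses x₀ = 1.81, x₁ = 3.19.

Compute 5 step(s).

f(x) = ln(x) - 1
x₀ = 1.81, x₁ = 3.19

Secant formula: x_{n+1} = x_n - f(x_n)(x_n - x_{n-1})/(f(x_n) - f(x_{n-1}))

Iteration 1:
  f(1.810000) = -0.406673
  f(3.190000) = 0.160021
  x_2 = 3.190000 - 0.160021×(3.190000 - 1.810000)/(0.160021 - (-0.406673))
       = 2.800321
Iteration 2:
  f(3.190000) = 0.160021
  f(2.800321) = 0.029734
  x_3 = 2.800321 - 0.029734×(2.800321 - 3.190000)/(0.029734 - 0.160021)
       = 2.711389
Iteration 3:
  f(2.800321) = 0.029734
  f(2.711389) = -0.002539
  x_4 = 2.711389 - (-0.002539)×(2.711389 - 2.800321)/(-0.002539 - 0.029734)
       = 2.718385
Iteration 4:
  f(2.711389) = -0.002539
  f(2.718385) = 0.000038
  x_5 = 2.718385 - 0.000038×(2.718385 - 2.711389)/(0.000038 - (-0.002539))
       = 2.718282
Iteration 5:
  f(2.718385) = 0.000038
  f(2.718282) = 0.000000
  x_6 = 2.718282 - 0.000000×(2.718282 - 2.718385)/(0.000000 - 0.000038)
       = 2.718282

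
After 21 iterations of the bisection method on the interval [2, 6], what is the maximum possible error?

Bisection error bound: |error| ≤ (b-a)/2^n
|error| ≤ (6 - 2)/2^21 = 4/2^21
|error| ≤ 0.0000019073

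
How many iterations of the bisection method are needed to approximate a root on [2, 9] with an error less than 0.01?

We need (b-a)/2^n ≤ 0.01
(9 - 2)/2^n ≤ 0.01
7/2^n ≤ 0.01
2^n ≥ 700
n ≥ log₂(700) = 9.45
n ≥ 10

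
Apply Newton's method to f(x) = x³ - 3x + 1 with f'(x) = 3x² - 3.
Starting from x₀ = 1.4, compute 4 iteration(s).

f(x) = x³ - 3x + 1
f'(x) = 3x² - 3
x₀ = 1.4

Newton-Raphson formula: x_{n+1} = x_n - f(x_n)/f'(x_n)

Iteration 1:
  f(1.400000) = -0.456000
  f'(1.400000) = 2.880000
  x_1 = 1.400000 - (-0.456000)/2.880000 = 1.558333
Iteration 2:
  f(1.558333) = 0.109261
  f'(1.558333) = 4.285208
  x_2 = 1.558333 - 0.109261/4.285208 = 1.532836
Iteration 3:
  f(1.532836) = 0.003023
  f'(1.532836) = 4.048759
  x_3 = 1.532836 - 0.003023/4.048759 = 1.532090
Iteration 4:
  f(1.532090) = 0.000003
  f'(1.532090) = 4.041895
  x_4 = 1.532090 - 0.000003/4.041895 = 1.532089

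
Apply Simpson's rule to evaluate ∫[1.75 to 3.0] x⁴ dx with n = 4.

f(x) = x⁴
a = 1.75, b = 3.0, n = 4
h = (b - a)/n = 0.312500

Simpson's rule: (h/3)[f(x₀) + 4f(x₁) + 2f(x₂) + ... + f(xₙ)]

x_0 = 1.7500, f(x_0) = 9.378906, coefficient = 1
x_1 = 2.0625, f(x_1) = 18.095718, coefficient = 4
x_2 = 2.3750, f(x_2) = 31.816650, coefficient = 2
x_3 = 2.6875, f(x_3) = 52.166763, coefficient = 4
x_4 = 3.0000, f(x_4) = 81.000000, coefficient = 1

I ≈ (0.312500/3) × 435.062134 = 45.318972
Exact value: 45.317383
Error: 0.001589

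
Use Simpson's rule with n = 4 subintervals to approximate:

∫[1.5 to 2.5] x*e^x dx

f(x) = x*e^x
a = 1.5, b = 2.5, n = 4
h = (b - a)/n = 0.250000

Simpson's rule: (h/3)[f(x₀) + 4f(x₁) + 2f(x₂) + ... + f(xₙ)]

x_0 = 1.5000, f(x_0) = 6.722534, coefficient = 1
x_1 = 1.7500, f(x_1) = 10.070555, coefficient = 4
x_2 = 2.0000, f(x_2) = 14.778112, coefficient = 2
x_3 = 2.2500, f(x_3) = 21.347406, coefficient = 4
x_4 = 2.5000, f(x_4) = 30.456235, coefficient = 1

I ≈ (0.250000/3) × 192.406834 = 16.033903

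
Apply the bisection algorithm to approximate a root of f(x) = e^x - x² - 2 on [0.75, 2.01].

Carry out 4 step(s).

f(x) = e^x - x² - 2
Initial interval: [0.75, 2.01]

Iteration 1:
  c_1 = (0.750000 + 2.010000)/2 = 1.380000
  f(c_1) = f(1.380000) = 0.070502
  f(a) × f(c) < 0, new interval: [0.750000, 1.380000]
Iteration 2:
  c_2 = (0.750000 + 1.380000)/2 = 1.065000
  f(c_2) = f(1.065000) = -0.233386
  f(a) × f(c) ≥ 0, new interval: [1.065000, 1.380000]
Iteration 3:
  c_3 = (1.065000 + 1.380000)/2 = 1.222500
  f(c_3) = f(1.222500) = -0.098840
  f(a) × f(c) ≥ 0, new interval: [1.222500, 1.380000]
Iteration 4:
  c_4 = (1.222500 + 1.380000)/2 = 1.301250
  f(c_4) = f(1.301250) = -0.019365
  f(a) × f(c) ≥ 0, new interval: [1.301250, 1.380000]

After 4 iteration(s), the approximation is c_4 = 1.301250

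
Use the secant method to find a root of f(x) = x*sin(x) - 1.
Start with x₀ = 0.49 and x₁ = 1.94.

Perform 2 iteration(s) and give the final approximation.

f(x) = x*sin(x) - 1
x₀ = 0.49, x₁ = 1.94

Secant formula: x_{n+1} = x_n - f(x_n)(x_n - x_{n-1})/(f(x_n) - f(x_{n-1}))

Iteration 1:
  f(0.490000) = -0.769393
  f(1.940000) = 0.809273
  x_2 = 1.940000 - 0.809273×(1.940000 - 0.490000)/(0.809273 - (-0.769393))
       = 1.196685
Iteration 2:
  f(1.940000) = 0.809273
  f(1.196685) = 0.113914
  x_3 = 1.196685 - 0.113914×(1.196685 - 1.940000)/(0.113914 - 0.809273)
       = 1.074915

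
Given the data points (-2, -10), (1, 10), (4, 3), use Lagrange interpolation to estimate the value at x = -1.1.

Lagrange interpolation formula:
P(x) = Σ yᵢ × Lᵢ(x)
where Lᵢ(x) = Π_{j≠i} (x - xⱼ)/(xᵢ - xⱼ)

L_0(-1.1) = (-1.1 - 1)/(-2 - 1) × (-1.1 - 4)/(-2 - 4) = 0.595000
L_1(-1.1) = (-1.1 - (-2))/(1 - (-2)) × (-1.1 - 4)/(1 - 4) = 0.510000
L_2(-1.1) = (-1.1 - (-2))/(4 - (-2)) × (-1.1 - 1)/(4 - 1) = -0.105000

P(-1.1) = (-10)×L_0(-1.1) + 10×L_1(-1.1) + 3×L_2(-1.1)
P(-1.1) = -1.165000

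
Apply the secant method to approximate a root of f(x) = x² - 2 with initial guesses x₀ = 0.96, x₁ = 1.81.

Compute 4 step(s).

f(x) = x² - 2
x₀ = 0.96, x₁ = 1.81

Secant formula: x_{n+1} = x_n - f(x_n)(x_n - x_{n-1})/(f(x_n) - f(x_{n-1}))

Iteration 1:
  f(0.960000) = -1.078400
  f(1.810000) = 1.276100
  x_2 = 1.810000 - 1.276100×(1.810000 - 0.960000)/(1.276100 - (-1.078400))
       = 1.349314
Iteration 2:
  f(1.810000) = 1.276100
  f(1.349314) = -0.179352
  x_3 = 1.349314 - (-0.179352)×(1.349314 - 1.810000)/(-0.179352 - 1.276100)
       = 1.406083
Iteration 3:
  f(1.349314) = -0.179352
  f(1.406083) = -0.022930
  x_4 = 1.406083 - (-0.022930)×(1.406083 - 1.349314)/(-0.022930 - (-0.179352))
       = 1.414405
Iteration 4:
  f(1.406083) = -0.022930
  f(1.414405) = 0.000542
  x_5 = 1.414405 - 0.000542×(1.414405 - 1.406083)/(0.000542 - (-0.022930))
       = 1.414213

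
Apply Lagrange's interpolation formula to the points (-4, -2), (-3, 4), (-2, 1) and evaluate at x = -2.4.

Lagrange interpolation formula:
P(x) = Σ yᵢ × Lᵢ(x)
where Lᵢ(x) = Π_{j≠i} (x - xⱼ)/(xᵢ - xⱼ)

L_0(-2.4) = (-2.4 - (-3))/(-4 - (-3)) × (-2.4 - (-2))/(-4 - (-2)) = -0.120000
L_1(-2.4) = (-2.4 - (-4))/(-3 - (-4)) × (-2.4 - (-2))/(-3 - (-2)) = 0.640000
L_2(-2.4) = (-2.4 - (-4))/(-2 - (-4)) × (-2.4 - (-3))/(-2 - (-3)) = 0.480000

P(-2.4) = (-2)×L_0(-2.4) + 4×L_1(-2.4) + 1×L_2(-2.4)
P(-2.4) = 3.280000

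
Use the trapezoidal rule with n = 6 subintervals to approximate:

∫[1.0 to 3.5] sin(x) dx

f(x) = sin(x)
a = 1.0, b = 3.5, n = 6
h = (b - a)/n = 0.416667

Trapezoidal rule: (h/2)[f(x₀) + 2f(x₁) + 2f(x₂) + ... + f(xₙ)]

x_0 = 1.0000, f(x_0) = 0.841471, coefficient = 1
x_1 = 1.4167, f(x_1) = 0.988146, coefficient = 2
x_2 = 1.8333, f(x_2) = 0.965735, coefficient = 2
x_3 = 2.2500, f(x_3) = 0.778073, coefficient = 2
x_4 = 2.6667, f(x_4) = 0.457273, coefficient = 2
x_5 = 3.0833, f(x_5) = 0.058226, coefficient = 2
x_6 = 3.5000, f(x_6) = -0.350783, coefficient = 1

I ≈ (0.416667/2) × 6.985592 = 1.455332
Exact value: 1.476759
Error: 0.021427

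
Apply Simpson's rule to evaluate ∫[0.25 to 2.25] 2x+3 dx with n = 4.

f(x) = 2x+3
a = 0.25, b = 2.25, n = 4
h = (b - a)/n = 0.500000

Simpson's rule: (h/3)[f(x₀) + 4f(x₁) + 2f(x₂) + ... + f(xₙ)]

x_0 = 0.2500, f(x_0) = 3.500000, coefficient = 1
x_1 = 0.7500, f(x_1) = 4.500000, coefficient = 4
x_2 = 1.2500, f(x_2) = 5.500000, coefficient = 2
x_3 = 1.7500, f(x_3) = 6.500000, coefficient = 4
x_4 = 2.2500, f(x_4) = 7.500000, coefficient = 1

I ≈ (0.500000/3) × 66.000000 = 11.000000
Exact value: 11.000000
Error: 0.000000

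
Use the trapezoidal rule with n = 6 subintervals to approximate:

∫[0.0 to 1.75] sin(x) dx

f(x) = sin(x)
a = 0.0, b = 1.75, n = 6
h = (b - a)/n = 0.291667

Trapezoidal rule: (h/2)[f(x₀) + 2f(x₁) + 2f(x₂) + ... + f(xₙ)]

x_0 = 0.0000, f(x_0) = 0.000000, coefficient = 1
x_1 = 0.2917, f(x_1) = 0.287549, coefficient = 2
x_2 = 0.5833, f(x_2) = 0.550809, coefficient = 2
x_3 = 0.8750, f(x_3) = 0.767544, coefficient = 2
x_4 = 1.1667, f(x_4) = 0.919445, coefficient = 2
x_5 = 1.4583, f(x_5) = 0.993683, coefficient = 2
x_6 = 1.7500, f(x_6) = 0.983986, coefficient = 1

I ≈ (0.291667/2) × 8.022044 = 1.169881
Exact value: 1.178246
Error: 0.008365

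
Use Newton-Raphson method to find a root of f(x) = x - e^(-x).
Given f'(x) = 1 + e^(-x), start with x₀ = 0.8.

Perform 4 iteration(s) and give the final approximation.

f(x) = x - e^(-x)
f'(x) = 1 + e^(-x)
x₀ = 0.8

Newton-Raphson formula: x_{n+1} = x_n - f(x_n)/f'(x_n)

Iteration 1:
  f(0.800000) = 0.350671
  f'(0.800000) = 1.449329
  x_1 = 0.800000 - 0.350671/1.449329 = 0.558046
Iteration 2:
  f(0.558046) = -0.014280
  f'(0.558046) = 1.572326
  x_2 = 0.558046 - (-0.014280)/1.572326 = 0.567128
Iteration 3:
  f(0.567128) = -0.000024
  f'(0.567128) = 1.567152
  x_3 = 0.567128 - (-0.000024)/1.567152 = 0.567143
Iteration 4:
  f(0.567143) = 0.000000
  f'(0.567143) = 1.567143
  x_4 = 0.567143 - 0.000000/1.567143 = 0.567143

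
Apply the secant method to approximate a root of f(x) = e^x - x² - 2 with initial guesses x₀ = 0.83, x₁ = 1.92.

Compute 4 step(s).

f(x) = e^x - x² - 2
x₀ = 0.83, x₁ = 1.92

Secant formula: x_{n+1} = x_n - f(x_n)(x_n - x_{n-1})/(f(x_n) - f(x_{n-1}))

Iteration 1:
  f(0.830000) = -0.395581
  f(1.920000) = 1.134558
  x_2 = 1.920000 - 1.134558×(1.920000 - 0.830000)/(1.134558 - (-0.395581))
       = 1.111794
Iteration 2:
  f(1.920000) = 1.134558
  f(1.111794) = -0.196279
  x_3 = 1.111794 - (-0.196279)×(1.111794 - 1.920000)/(-0.196279 - 1.134558)
       = 1.230992
Iteration 3:
  f(1.111794) = -0.196279
  f(1.230992) = -0.090716
  x_4 = 1.230992 - (-0.090716)×(1.230992 - 1.111794)/(-0.090716 - (-0.196279))
       = 1.333426
Iteration 4:
  f(1.230992) = -0.090716
  f(1.333426) = 0.015994
  x_5 = 1.333426 - 0.015994×(1.333426 - 1.230992)/(0.015994 - (-0.090716))
       = 1.318072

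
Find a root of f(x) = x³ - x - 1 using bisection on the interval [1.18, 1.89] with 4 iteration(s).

f(x) = x³ - x - 1
Initial interval: [1.18, 1.89]

Iteration 1:
  c_1 = (1.180000 + 1.890000)/2 = 1.535000
  f(c_1) = f(1.535000) = 1.081805
  f(a) × f(c) < 0, new interval: [1.180000, 1.535000]
Iteration 2:
  c_2 = (1.180000 + 1.535000)/2 = 1.357500
  f(c_2) = f(1.357500) = 0.144109
  f(a) × f(c) < 0, new interval: [1.180000, 1.357500]
Iteration 3:
  c_3 = (1.180000 + 1.357500)/2 = 1.268750
  f(c_3) = f(1.268750) = -0.226409
  f(a) × f(c) ≥ 0, new interval: [1.268750, 1.357500]
Iteration 4:
  c_4 = (1.268750 + 1.357500)/2 = 1.313125
  f(c_4) = f(1.313125) = -0.048907
  f(a) × f(c) ≥ 0, new interval: [1.313125, 1.357500]

After 4 iteration(s), the approximation is c_4 = 1.313125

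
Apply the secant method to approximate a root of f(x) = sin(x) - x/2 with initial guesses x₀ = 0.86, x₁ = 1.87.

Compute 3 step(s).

f(x) = sin(x) - x/2
x₀ = 0.86, x₁ = 1.87

Secant formula: x_{n+1} = x_n - f(x_n)(x_n - x_{n-1})/(f(x_n) - f(x_{n-1}))

Iteration 1:
  f(0.860000) = 0.327843
  f(1.870000) = 0.020572
  x_2 = 1.870000 - 0.020572×(1.870000 - 0.860000)/(0.020572 - 0.327843)
       = 1.937619
Iteration 2:
  f(1.870000) = 0.020572
  f(1.937619) = -0.035338
  x_3 = 1.937619 - (-0.035338)×(1.937619 - 1.870000)/(-0.035338 - 0.020572)
       = 1.894880
Iteration 3:
  f(1.937619) = -0.035338
  f(1.894880) = 0.000503
  x_4 = 1.894880 - 0.000503×(1.894880 - 1.937619)/(0.000503 - (-0.035338))
       = 1.895480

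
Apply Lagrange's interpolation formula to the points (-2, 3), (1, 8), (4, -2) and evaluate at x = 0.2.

Lagrange interpolation formula:
P(x) = Σ yᵢ × Lᵢ(x)
where Lᵢ(x) = Π_{j≠i} (x - xⱼ)/(xᵢ - xⱼ)

L_0(0.2) = (0.2 - 1)/(-2 - 1) × (0.2 - 4)/(-2 - 4) = 0.168889
L_1(0.2) = (0.2 - (-2))/(1 - (-2)) × (0.2 - 4)/(1 - 4) = 0.928889
L_2(0.2) = (0.2 - (-2))/(4 - (-2)) × (0.2 - 1)/(4 - 1) = -0.097778

P(0.2) = 3×L_0(0.2) + 8×L_1(0.2) + (-2)×L_2(0.2)
P(0.2) = 8.133333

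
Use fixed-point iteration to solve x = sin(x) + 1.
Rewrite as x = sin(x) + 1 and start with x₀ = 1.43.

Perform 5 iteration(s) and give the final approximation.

Equation: x = sin(x) + 1
Fixed-point form: x = sin(x) + 1
x₀ = 1.43

x_1 = g(1.430000) = 1.990105
x_2 = g(1.990105) = 1.913371
x_3 = g(1.913371) = 1.941893
x_4 = g(1.941893) = 1.931930
x_5 = g(1.931930) = 1.935497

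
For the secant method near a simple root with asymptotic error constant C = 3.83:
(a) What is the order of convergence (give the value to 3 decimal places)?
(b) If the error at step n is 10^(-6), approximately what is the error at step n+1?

(a) Secant method has superlinear convergence with order φ = (1+√5)/2 ≈ 1.618.
    This means |e_{n+1}| ≈ C|e_n|^1.618.

(b) With |e_n| = 10^(-6) and C = 3.83:
    |e_{n+1}| ≈ 3.83 × (10^(-6))^1.618 = 3.83 × 10^(-9.71)

(a) ≈ 1.618 (golden ratio); (b) |e_{n+1}| ≈ 7.499e-10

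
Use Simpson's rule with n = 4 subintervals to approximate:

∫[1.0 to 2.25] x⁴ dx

f(x) = x⁴
a = 1.0, b = 2.25, n = 4
h = (b - a)/n = 0.312500

Simpson's rule: (h/3)[f(x₀) + 4f(x₁) + 2f(x₂) + ... + f(xₙ)]

x_0 = 1.0000, f(x_0) = 1.000000, coefficient = 1
x_1 = 1.3125, f(x_1) = 2.967545, coefficient = 4
x_2 = 1.6250, f(x_2) = 6.972900, coefficient = 2
x_3 = 1.9375, f(x_3) = 14.091812, coefficient = 4
x_4 = 2.2500, f(x_4) = 25.628906, coefficient = 1

I ≈ (0.312500/3) × 108.812134 = 11.334597
Exact value: 11.333008
Error: 0.001589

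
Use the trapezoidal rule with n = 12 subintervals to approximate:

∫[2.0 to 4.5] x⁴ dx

f(x) = x⁴
a = 2.0, b = 4.5, n = 12
h = (b - a)/n = 0.208333

Trapezoidal rule: (h/2)[f(x₀) + 2f(x₁) + 2f(x₂) + ... + f(xₙ)]

x_0 = 2.0000, f(x_0) = 16.000000, coefficient = 1
x_1 = 2.2083, f(x_1) = 23.782555, coefficient = 2
x_2 = 2.4167, f(x_2) = 34.108845, coefficient = 2
x_3 = 2.6250, f(x_3) = 47.480713, coefficient = 2
x_4 = 2.8333, f(x_4) = 64.445216, coefficient = 2
x_5 = 3.0417, f(x_5) = 85.594621, coefficient = 2
x_6 = 3.2500, f(x_6) = 111.566406, coefficient = 2
x_7 = 3.4583, f(x_7) = 143.043261, coefficient = 2
x_8 = 3.6667, f(x_8) = 180.753086, coefficient = 2
x_9 = 3.8750, f(x_9) = 225.468994, coefficient = 2
x_10 = 4.0833, f(x_10) = 278.009307, coefficient = 2
x_11 = 4.2917, f(x_11) = 339.237561, coefficient = 2
x_12 = 4.5000, f(x_12) = 410.062500, coefficient = 1

I ≈ (0.208333/2) × 3493.043632 = 363.858712
Exact value: 362.656250
Error: 1.202462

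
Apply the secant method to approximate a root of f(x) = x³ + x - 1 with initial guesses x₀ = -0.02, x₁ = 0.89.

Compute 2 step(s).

f(x) = x³ + x - 1
x₀ = -0.02, x₁ = 0.89

Secant formula: x_{n+1} = x_n - f(x_n)(x_n - x_{n-1})/(f(x_n) - f(x_{n-1}))

Iteration 1:
  f(-0.020000) = -1.020008
  f(0.890000) = 0.594969
  x_2 = 0.890000 - 0.594969×(0.890000 - (-0.020000))/(0.594969 - (-1.020008))
       = 0.554750
Iteration 2:
  f(0.890000) = 0.594969
  f(0.554750) = -0.274528
  x_3 = 0.554750 - (-0.274528)×(0.554750 - 0.890000)/(-0.274528 - 0.594969)
       = 0.660599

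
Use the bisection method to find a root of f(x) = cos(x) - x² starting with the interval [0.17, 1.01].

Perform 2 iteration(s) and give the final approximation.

f(x) = cos(x) - x²
Initial interval: [0.17, 1.01]

Iteration 1:
  c_1 = (0.170000 + 1.010000)/2 = 0.590000
  f(c_1) = f(0.590000) = 0.482841
  f(a) × f(c) ≥ 0, new interval: [0.590000, 1.010000]
Iteration 2:
  c_2 = (0.590000 + 1.010000)/2 = 0.800000
  f(c_2) = f(0.800000) = 0.056707
  f(a) × f(c) ≥ 0, new interval: [0.800000, 1.010000]

After 2 iteration(s), the approximation is c_2 = 0.800000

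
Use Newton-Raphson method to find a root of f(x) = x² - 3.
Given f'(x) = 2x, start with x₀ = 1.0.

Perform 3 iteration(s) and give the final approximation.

f(x) = x² - 3
f'(x) = 2x
x₀ = 1.0

Newton-Raphson formula: x_{n+1} = x_n - f(x_n)/f'(x_n)

Iteration 1:
  f(1.000000) = -2.000000
  f'(1.000000) = 2.000000
  x_1 = 1.000000 - (-2.000000)/2.000000 = 2.000000
Iteration 2:
  f(2.000000) = 1.000000
  f'(2.000000) = 4.000000
  x_2 = 2.000000 - 1.000000/4.000000 = 1.750000
Iteration 3:
  f(1.750000) = 0.062500
  f'(1.750000) = 3.500000
  x_3 = 1.750000 - 0.062500/3.500000 = 1.732143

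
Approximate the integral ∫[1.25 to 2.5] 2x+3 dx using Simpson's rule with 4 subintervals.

f(x) = 2x+3
a = 1.25, b = 2.5, n = 4
h = (b - a)/n = 0.312500

Simpson's rule: (h/3)[f(x₀) + 4f(x₁) + 2f(x₂) + ... + f(xₙ)]

x_0 = 1.2500, f(x_0) = 5.500000, coefficient = 1
x_1 = 1.5625, f(x_1) = 6.125000, coefficient = 4
x_2 = 1.8750, f(x_2) = 6.750000, coefficient = 2
x_3 = 2.1875, f(x_3) = 7.375000, coefficient = 4
x_4 = 2.5000, f(x_4) = 8.000000, coefficient = 1

I ≈ (0.312500/3) × 81.000000 = 8.437500
Exact value: 8.437500
Error: 0.000000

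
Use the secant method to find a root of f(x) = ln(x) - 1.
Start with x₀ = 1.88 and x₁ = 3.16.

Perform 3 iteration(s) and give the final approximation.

f(x) = ln(x) - 1
x₀ = 1.88, x₁ = 3.16

Secant formula: x_{n+1} = x_n - f(x_n)(x_n - x_{n-1})/(f(x_n) - f(x_{n-1}))

Iteration 1:
  f(1.880000) = -0.368728
  f(3.160000) = 0.150572
  x_2 = 3.160000 - 0.150572×(3.160000 - 1.880000)/(0.150572 - (-0.368728))
       = 2.788862
Iteration 2:
  f(3.160000) = 0.150572
  f(2.788862) = 0.025634
  x_3 = 2.788862 - 0.025634×(2.788862 - 3.160000)/(0.025634 - 0.150572)
       = 2.712716
Iteration 3:
  f(2.788862) = 0.025634
  f(2.712716) = -0.002050
  x_4 = 2.712716 - (-0.002050)×(2.712716 - 2.788862)/(-0.002050 - 0.025634)
       = 2.718354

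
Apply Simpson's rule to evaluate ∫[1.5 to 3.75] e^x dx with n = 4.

f(x) = e^x
a = 1.5, b = 3.75, n = 4
h = (b - a)/n = 0.562500

Simpson's rule: (h/3)[f(x₀) + 4f(x₁) + 2f(x₂) + ... + f(xₙ)]

x_0 = 1.5000, f(x_0) = 4.481689, coefficient = 1
x_1 = 2.0625, f(x_1) = 7.865609, coefficient = 4
x_2 = 2.6250, f(x_2) = 13.804574, coefficient = 2
x_3 = 3.1875, f(x_3) = 24.227782, coefficient = 4
x_4 = 3.7500, f(x_4) = 42.521082, coefficient = 1

I ≈ (0.562500/3) × 202.985485 = 38.059779
Exact value: 38.039393
Error: 0.020386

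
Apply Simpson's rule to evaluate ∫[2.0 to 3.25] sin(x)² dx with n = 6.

f(x) = sin(x)²
a = 2.0, b = 3.25, n = 6
h = (b - a)/n = 0.208333

Simpson's rule: (h/3)[f(x₀) + 4f(x₁) + 2f(x₂) + ... + f(xₙ)]

x_0 = 2.0000, f(x_0) = 0.826822, coefficient = 1
x_1 = 2.2083, f(x_1) = 0.645715, coefficient = 4
x_2 = 2.4167, f(x_2) = 0.439675, coefficient = 2
x_3 = 2.6250, f(x_3) = 0.243957, coefficient = 4
x_4 = 2.8333, f(x_4) = 0.092052, coefficient = 2
x_5 = 3.0417, f(x_5) = 0.009952, coefficient = 4
x_6 = 3.2500, f(x_6) = 0.011706, coefficient = 1

I ≈ (0.208333/3) × 5.500481 = 0.381978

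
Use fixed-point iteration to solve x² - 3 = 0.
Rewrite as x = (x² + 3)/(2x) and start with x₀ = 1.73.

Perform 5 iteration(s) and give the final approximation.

Equation: x² - 3 = 0
Fixed-point form: x = (x² + 3)/(2x)
x₀ = 1.73

x_1 = g(1.730000) = 1.732052
x_2 = g(1.732052) = 1.732051
x_3 = g(1.732051) = 1.732051
x_4 = g(1.732051) = 1.732051
x_5 = g(1.732051) = 1.732051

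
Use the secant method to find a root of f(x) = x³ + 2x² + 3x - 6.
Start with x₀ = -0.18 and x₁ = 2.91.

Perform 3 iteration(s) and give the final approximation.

f(x) = x³ + 2x² + 3x - 6
x₀ = -0.18, x₁ = 2.91

Secant formula: x_{n+1} = x_n - f(x_n)(x_n - x_{n-1})/(f(x_n) - f(x_{n-1}))

Iteration 1:
  f(-0.180000) = -6.481032
  f(2.910000) = 44.308371
  x_2 = 2.910000 - 44.308371×(2.910000 - (-0.180000))/(44.308371 - (-6.481032))
       = 0.214303
Iteration 2:
  f(2.910000) = 44.308371
  f(0.214303) = -5.255399
  x_3 = 0.214303 - (-5.255399)×(0.214303 - 2.910000)/(-5.255399 - 44.308371)
       = 0.500136
Iteration 3:
  f(0.214303) = -5.255399
  f(0.500136) = -3.874220
  x_4 = 0.500136 - (-3.874220)×(0.500136 - 0.214303)/(-3.874220 - (-5.255399))
       = 1.301900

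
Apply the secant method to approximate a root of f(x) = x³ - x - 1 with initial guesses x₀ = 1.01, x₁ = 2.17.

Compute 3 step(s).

f(x) = x³ - x - 1
x₀ = 1.01, x₁ = 2.17

Secant formula: x_{n+1} = x_n - f(x_n)(x_n - x_{n-1})/(f(x_n) - f(x_{n-1}))

Iteration 1:
  f(1.010000) = -0.979699
  f(2.170000) = 7.048313
  x_2 = 2.170000 - 7.048313×(2.170000 - 1.010000)/(7.048313 - (-0.979699))
       = 1.151561
Iteration 2:
  f(2.170000) = 7.048313
  f(1.151561) = -0.624485
  x_3 = 1.151561 - (-0.624485)×(1.151561 - 2.170000)/(-0.624485 - 7.048313)
       = 1.234451
Iteration 3:
  f(1.151561) = -0.624485
  f(1.234451) = -0.353309
  x_4 = 1.234451 - (-0.353309)×(1.234451 - 1.151561)/(-0.353309 - (-0.624485))
       = 1.342447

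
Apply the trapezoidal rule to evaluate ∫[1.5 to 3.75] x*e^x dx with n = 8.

f(x) = x*e^x
a = 1.5, b = 3.75, n = 8
h = (b - a)/n = 0.281250

Trapezoidal rule: (h/2)[f(x₀) + 2f(x₁) + 2f(x₂) + ... + f(xₙ)]

x_0 = 1.5000, f(x_0) = 6.722534, coefficient = 1
x_1 = 1.7812, f(x_1) = 10.575768, coefficient = 2
x_2 = 2.0625, f(x_2) = 16.222819, coefficient = 2
x_3 = 2.3438, f(x_3) = 24.422436, coefficient = 2
x_4 = 2.6250, f(x_4) = 36.237007, coefficient = 2
x_5 = 2.9062, f(x_5) = 53.149760, coefficient = 2
x_6 = 3.1875, f(x_6) = 77.226056, coefficient = 2
x_7 = 3.4688, f(x_7) = 111.335070, coefficient = 2
x_8 = 3.7500, f(x_8) = 159.454058, coefficient = 1

I ≈ (0.281250/2) × 824.514423 = 115.947341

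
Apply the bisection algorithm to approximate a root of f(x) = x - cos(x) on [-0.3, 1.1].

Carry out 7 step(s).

f(x) = x - cos(x)
Initial interval: [-0.3, 1.1]

Iteration 1:
  c_1 = (-0.300000 + 1.100000)/2 = 0.400000
  f(c_1) = f(0.400000) = -0.521061
  f(a) × f(c) ≥ 0, new interval: [0.400000, 1.100000]
Iteration 2:
  c_2 = (0.400000 + 1.100000)/2 = 0.750000
  f(c_2) = f(0.750000) = 0.018311
  f(a) × f(c) < 0, new interval: [0.400000, 0.750000]
Iteration 3:
  c_3 = (0.400000 + 0.750000)/2 = 0.575000
  f(c_3) = f(0.575000) = -0.264192
  f(a) × f(c) ≥ 0, new interval: [0.575000, 0.750000]
Iteration 4:
  c_4 = (0.575000 + 0.750000)/2 = 0.662500
  f(c_4) = f(0.662500) = -0.125957
  f(a) × f(c) ≥ 0, new interval: [0.662500, 0.750000]
Iteration 5:
  c_5 = (0.662500 + 0.750000)/2 = 0.706250
  f(c_5) = f(0.706250) = -0.054551
  f(a) × f(c) ≥ 0, new interval: [0.706250, 0.750000]
Iteration 6:
  c_6 = (0.706250 + 0.750000)/2 = 0.728125
  f(c_6) = f(0.728125) = -0.018298
  f(a) × f(c) ≥ 0, new interval: [0.728125, 0.750000]
Iteration 7:
  c_7 = (0.728125 + 0.750000)/2 = 0.739062
  f(c_7) = f(0.739062) = -0.000038
  f(a) × f(c) ≥ 0, new interval: [0.739062, 0.750000]

After 7 iteration(s), the approximation is c_7 = 0.739062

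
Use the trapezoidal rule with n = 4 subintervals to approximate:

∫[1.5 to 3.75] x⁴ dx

f(x) = x⁴
a = 1.5, b = 3.75, n = 4
h = (b - a)/n = 0.562500

Trapezoidal rule: (h/2)[f(x₀) + 2f(x₁) + 2f(x₂) + ... + f(xₙ)]

x_0 = 1.5000, f(x_0) = 5.062500, coefficient = 1
x_1 = 2.0625, f(x_1) = 18.095718, coefficient = 2
x_2 = 2.6250, f(x_2) = 47.480713, coefficient = 2
x_3 = 3.1875, f(x_3) = 103.228775, coefficient = 2
x_4 = 3.7500, f(x_4) = 197.753906, coefficient = 1

I ≈ (0.562500/2) × 540.426819 = 151.995043
Exact value: 146.796680
Error: 5.198363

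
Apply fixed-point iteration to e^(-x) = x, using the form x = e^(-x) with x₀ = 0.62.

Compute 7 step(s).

Equation: e^(-x) = x
Fixed-point form: x = e^(-x)
x₀ = 0.62

x_1 = g(0.620000) = 0.537944
x_2 = g(0.537944) = 0.583947
x_3 = g(0.583947) = 0.557693
x_4 = g(0.557693) = 0.572529
x_5 = g(0.572529) = 0.564097
x_6 = g(0.564097) = 0.568873
x_7 = g(0.568873) = 0.566163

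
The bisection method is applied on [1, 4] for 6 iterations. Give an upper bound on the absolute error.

Bisection error bound: |error| ≤ (b-a)/2^n
|error| ≤ (4 - 1)/2^6 = 3/2^6
|error| ≤ 0.0468750000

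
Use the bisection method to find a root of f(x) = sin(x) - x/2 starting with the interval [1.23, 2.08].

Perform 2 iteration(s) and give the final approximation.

f(x) = sin(x) - x/2
Initial interval: [1.23, 2.08]

Iteration 1:
  c_1 = (1.230000 + 2.080000)/2 = 1.655000
  f(c_1) = f(1.655000) = 0.168957
  f(a) × f(c) ≥ 0, new interval: [1.655000, 2.080000]
Iteration 2:
  c_2 = (1.655000 + 2.080000)/2 = 1.867500
  f(c_2) = f(1.867500) = 0.022555
  f(a) × f(c) ≥ 0, new interval: [1.867500, 2.080000]

After 2 iteration(s), the approximation is c_2 = 1.867500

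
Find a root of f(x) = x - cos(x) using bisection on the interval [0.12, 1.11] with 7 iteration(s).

f(x) = x - cos(x)
Initial interval: [0.12, 1.11]

Iteration 1:
  c_1 = (0.120000 + 1.110000)/2 = 0.615000
  f(c_1) = f(0.615000) = -0.201773
  f(a) × f(c) ≥ 0, new interval: [0.615000, 1.110000]
Iteration 2:
  c_2 = (0.615000 + 1.110000)/2 = 0.862500
  f(c_2) = f(0.862500) = 0.211959
  f(a) × f(c) < 0, new interval: [0.615000, 0.862500]
Iteration 3:
  c_3 = (0.615000 + 0.862500)/2 = 0.738750
  f(c_3) = f(0.738750) = -0.000561
  f(a) × f(c) ≥ 0, new interval: [0.738750, 0.862500]
Iteration 4:
  c_4 = (0.738750 + 0.862500)/2 = 0.800625
  f(c_4) = f(0.800625) = 0.104367
  f(a) × f(c) < 0, new interval: [0.738750, 0.800625]
Iteration 5:
  c_5 = (0.738750 + 0.800625)/2 = 0.769688
  f(c_5) = f(0.769688) = 0.051559
  f(a) × f(c) < 0, new interval: [0.738750, 0.769688]
Iteration 6:
  c_6 = (0.738750 + 0.769688)/2 = 0.754219
  f(c_6) = f(0.754219) = 0.025412
  f(a) × f(c) < 0, new interval: [0.738750, 0.754219]
Iteration 7:
  c_7 = (0.738750 + 0.754219)/2 = 0.746484
  f(c_7) = f(0.746484) = 0.012404
  f(a) × f(c) < 0, new interval: [0.738750, 0.746484]

After 7 iteration(s), the approximation is c_7 = 0.746484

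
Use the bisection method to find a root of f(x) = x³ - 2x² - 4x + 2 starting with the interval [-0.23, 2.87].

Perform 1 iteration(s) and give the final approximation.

f(x) = x³ - 2x² - 4x + 2
Initial interval: [-0.23, 2.87]

Iteration 1:
  c_1 = (-0.230000 + 2.870000)/2 = 1.320000
  f(c_1) = f(1.320000) = -4.464832
  f(a) × f(c) < 0, new interval: [-0.230000, 1.320000]

After 1 iteration(s), the approximation is c_1 = 1.320000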